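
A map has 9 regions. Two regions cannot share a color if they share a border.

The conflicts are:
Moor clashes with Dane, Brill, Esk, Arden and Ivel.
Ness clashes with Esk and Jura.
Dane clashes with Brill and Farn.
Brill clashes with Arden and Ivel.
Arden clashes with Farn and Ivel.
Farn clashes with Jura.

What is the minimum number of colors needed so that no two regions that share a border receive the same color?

Moor, Brill, Arden, Ivel pairwise conflict, so at least 4 colors are needed.
A valid assignment using 4 colors: Moor=1, Ness=1, Dane=2, Brill=3, Esk=2, Arden=2, Farn=1, Jura=2, Ivel=4. Each listed conflict is separated.

4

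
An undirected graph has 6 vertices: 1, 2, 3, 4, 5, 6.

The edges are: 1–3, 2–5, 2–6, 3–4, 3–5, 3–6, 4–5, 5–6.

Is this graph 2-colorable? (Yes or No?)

No

3, 5, 6 are mutually adjacent, so at least 3 colors are needed.
So 2 colors are not enough.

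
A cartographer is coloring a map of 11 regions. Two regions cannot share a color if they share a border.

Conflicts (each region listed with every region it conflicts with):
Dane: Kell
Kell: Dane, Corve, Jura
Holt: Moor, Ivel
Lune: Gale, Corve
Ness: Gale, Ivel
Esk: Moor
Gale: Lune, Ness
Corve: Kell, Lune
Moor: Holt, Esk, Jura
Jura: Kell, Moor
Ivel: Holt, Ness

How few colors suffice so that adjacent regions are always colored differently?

The cycle Ness-Ivel-Holt-Moor-Jura-Kell-Corve-Lune-Gale-Ness has odd length 9, so it cannot be 2-colored; at least 3 colors are needed.
3 colors suffice: Dane=2, Kell=1, Holt=2, Lune=3, Ness=2, Esk=2, Gale=1, Corve=2, Moor=1, Jura=2, Ivel=1. No two conflicting regions share a color.

3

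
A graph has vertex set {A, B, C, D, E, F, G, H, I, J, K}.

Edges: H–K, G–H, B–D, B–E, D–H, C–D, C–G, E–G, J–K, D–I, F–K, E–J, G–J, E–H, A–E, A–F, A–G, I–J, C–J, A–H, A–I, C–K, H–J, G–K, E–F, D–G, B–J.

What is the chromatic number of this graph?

A, E, G, H are pairwise adjacent (a clique of size 4), so at least 4 colors are needed.
4 colors suffice: color red → {A, D, J}; color blue → {B, F, G, I}; color green → {C, H}; color yellow → {E, K}. Every edge joins two different colors.

4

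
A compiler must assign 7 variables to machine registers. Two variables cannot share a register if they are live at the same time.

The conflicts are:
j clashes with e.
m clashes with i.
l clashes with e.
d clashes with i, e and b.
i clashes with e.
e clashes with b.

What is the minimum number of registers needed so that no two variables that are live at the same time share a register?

d, e, b are mutually in conflict, so at least 3 registers are needed.
Using 3 registers: j=2, m=1, l=2, d=2, i=3, e=1, b=3. No two conflicting variables share a register.

3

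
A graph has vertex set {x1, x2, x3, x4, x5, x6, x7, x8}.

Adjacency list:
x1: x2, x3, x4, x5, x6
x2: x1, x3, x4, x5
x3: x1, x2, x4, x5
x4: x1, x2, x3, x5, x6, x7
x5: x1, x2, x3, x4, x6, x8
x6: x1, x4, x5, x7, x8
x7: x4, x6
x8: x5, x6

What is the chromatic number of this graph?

x1, x2, x3, x4, x5 are mutually adjacent (a clique of size 5), so at least 5 colors are needed.
5 colors suffice: color 1 → {x5, x7}; color 2 → {x4, x8}; color 3 → {x1}; color 4 → {x3, x6}; color 5 → {x2}. Each edge has distinct colors on its endpoints.

5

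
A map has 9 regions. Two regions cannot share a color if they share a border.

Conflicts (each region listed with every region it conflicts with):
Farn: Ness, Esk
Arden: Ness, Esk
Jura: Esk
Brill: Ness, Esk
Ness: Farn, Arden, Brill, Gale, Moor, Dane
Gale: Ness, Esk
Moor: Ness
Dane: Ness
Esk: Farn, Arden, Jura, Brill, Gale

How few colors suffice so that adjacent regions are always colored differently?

Jura and Esk conflict, so at least 2 colors are needed.
2 colors suffice: Farn=2, Arden=2, Jura=2, Brill=2, Ness=1, Gale=2, Moor=2, Dane=2, Esk=1. No two conflicting regions share a color.

2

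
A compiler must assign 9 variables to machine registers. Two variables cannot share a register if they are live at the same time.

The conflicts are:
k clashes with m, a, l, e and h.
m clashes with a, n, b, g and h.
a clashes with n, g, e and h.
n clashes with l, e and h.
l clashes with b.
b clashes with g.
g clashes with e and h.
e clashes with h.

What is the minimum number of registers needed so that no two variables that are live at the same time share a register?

k, m, a, h are mutually in conflict, so at least 4 registers are needed.
4 registers suffice: register 1 → {m, l, e}; register 2 → {a, b}; register 3 → {h}; register 4 → {k, n, g}. No two conflicting variables share a register.

4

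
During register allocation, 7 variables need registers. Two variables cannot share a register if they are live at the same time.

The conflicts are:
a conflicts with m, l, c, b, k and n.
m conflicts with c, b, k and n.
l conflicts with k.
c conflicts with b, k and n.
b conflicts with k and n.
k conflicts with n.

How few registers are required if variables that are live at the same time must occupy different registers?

6

a, m, c, b, k, n pairwise conflict, so at least 6 registers are needed.
A valid assignment using 6 registers: a=2, m=4, l=3, c=3, b=6, k=1, n=5. No two conflicting variables share a register.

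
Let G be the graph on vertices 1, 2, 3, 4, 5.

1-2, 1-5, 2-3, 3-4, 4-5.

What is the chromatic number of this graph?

The cycle 1-2-3-4-5-1 has odd length 5, so it cannot be 2-colored; at least 3 colors are needed.
A valid assignment using 3 colors: 1=c, 2=b, 3=a, 4=b, 5=a. Every edge joins two different colors.

3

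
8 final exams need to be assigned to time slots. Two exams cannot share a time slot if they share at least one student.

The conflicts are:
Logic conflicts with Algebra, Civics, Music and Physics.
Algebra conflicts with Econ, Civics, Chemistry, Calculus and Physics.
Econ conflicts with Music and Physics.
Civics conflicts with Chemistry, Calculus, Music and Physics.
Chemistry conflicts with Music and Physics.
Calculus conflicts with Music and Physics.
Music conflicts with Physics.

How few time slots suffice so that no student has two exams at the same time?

Logic, Algebra, Civics, Physics all conflict with each other, so at least 4 time slots are needed.
A valid assignment using 4 time slots: Logic=4, Algebra=3, Econ=2, Civics=2, Chemistry=4, Calculus=4, Music=3, Physics=1. No two conflicting exams share a time slot.

4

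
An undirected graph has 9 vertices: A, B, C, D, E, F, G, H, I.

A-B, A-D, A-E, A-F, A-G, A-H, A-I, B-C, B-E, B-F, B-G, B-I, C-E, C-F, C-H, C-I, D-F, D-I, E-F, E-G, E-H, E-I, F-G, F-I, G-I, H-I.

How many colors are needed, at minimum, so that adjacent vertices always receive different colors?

6

A, B, E, F, G, I are mutually adjacent (a clique of size 6), so at least 6 colors are needed.
6 colors suffice: A=3, B=5, C=3, D=4, E=4, F=2, G=6, H=2, I=1. No two adjacent vertices share a color.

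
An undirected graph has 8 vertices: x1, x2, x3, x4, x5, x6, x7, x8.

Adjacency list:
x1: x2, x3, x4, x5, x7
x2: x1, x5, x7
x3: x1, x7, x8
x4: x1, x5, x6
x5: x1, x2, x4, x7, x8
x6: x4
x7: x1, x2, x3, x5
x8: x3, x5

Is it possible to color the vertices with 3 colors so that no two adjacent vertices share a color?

No

x1, x2, x5, x7 are mutually adjacent (a clique of size 4), so at least 4 colors are needed.
So 3 colors are not enough.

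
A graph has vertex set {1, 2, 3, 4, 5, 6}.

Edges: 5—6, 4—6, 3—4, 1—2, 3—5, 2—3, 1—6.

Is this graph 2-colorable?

No

The cycle 2-3-5-6-1-2 has odd length 5, so it cannot be 2-colored; at least 3 colors are needed.
So 2 colors are not enough.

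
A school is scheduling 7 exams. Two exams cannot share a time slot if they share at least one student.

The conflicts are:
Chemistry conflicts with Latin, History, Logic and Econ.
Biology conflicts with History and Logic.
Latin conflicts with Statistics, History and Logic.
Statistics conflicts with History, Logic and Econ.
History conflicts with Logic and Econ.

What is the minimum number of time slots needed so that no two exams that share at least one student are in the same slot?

4

Latin, Statistics, History, Logic all conflict with each other, so at least 4 time slots are needed.
4 time slots suffice: Chemistry=3, Biology=3, Latin=4, Statistics=3, History=1, Logic=2, Econ=2. Every pair that conflicts lands in different time slots.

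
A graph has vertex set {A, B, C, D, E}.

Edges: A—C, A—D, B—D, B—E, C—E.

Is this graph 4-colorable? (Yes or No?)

The chromatic number is 3. The cycle C-A-D-B-E-C has odd length 5, so it cannot be 2-colored; at least 3 colors are needed.
3 colors suffice: color 1 → {C, D}; color 2 → {A, E}; color 3 → {B}.
Since 4 ≥ 3, a proper 4-coloring certainly exists.

Yes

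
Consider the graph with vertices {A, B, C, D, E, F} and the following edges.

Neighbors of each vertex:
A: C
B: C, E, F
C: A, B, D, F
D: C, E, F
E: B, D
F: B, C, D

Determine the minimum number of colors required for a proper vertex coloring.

3

C, D, F are mutually adjacent, so at least 3 colors are needed.
One proper 3-coloring: A=2, B=2, C=1, D=2, E=1, F=3. Each edge has distinct colors on its endpoints.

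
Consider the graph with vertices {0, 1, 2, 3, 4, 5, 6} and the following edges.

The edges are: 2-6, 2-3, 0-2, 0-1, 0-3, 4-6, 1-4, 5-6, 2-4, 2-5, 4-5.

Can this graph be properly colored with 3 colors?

2, 4, 5, 6 are pairwise adjacent (a clique of size 4), so at least 4 colors are needed.
So 3 colors are not enough.

No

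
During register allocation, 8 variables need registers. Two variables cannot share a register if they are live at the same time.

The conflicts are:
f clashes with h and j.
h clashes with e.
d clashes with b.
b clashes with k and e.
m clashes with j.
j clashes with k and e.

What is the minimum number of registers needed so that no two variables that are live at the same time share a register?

2

f and j conflict, so at least 2 registers are needed.
2 registers suffice: register 1 → {h, b, j}; register 2 → {f, d, m, k, e}. No two conflicting variables share a register.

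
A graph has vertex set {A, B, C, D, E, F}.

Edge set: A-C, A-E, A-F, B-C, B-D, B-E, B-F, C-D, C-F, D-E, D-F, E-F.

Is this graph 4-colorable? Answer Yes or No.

The chromatic number is 4. B, C, D, F are mutually adjacent (a clique of size 4), so at least 4 colors are needed.
4 colors suffice: color 1 → {F}; color 2 → {A, D}; color 3 → {B}; color 4 → {C, E}.
That is already a proper 4-coloring.

Yes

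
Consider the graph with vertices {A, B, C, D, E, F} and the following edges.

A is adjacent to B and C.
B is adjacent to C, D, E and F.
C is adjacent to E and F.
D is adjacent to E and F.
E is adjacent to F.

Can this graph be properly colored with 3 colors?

No

B, C, E, F are mutually adjacent (a clique of size 4), so at least 4 colors are needed.
So 3 colors are not enough.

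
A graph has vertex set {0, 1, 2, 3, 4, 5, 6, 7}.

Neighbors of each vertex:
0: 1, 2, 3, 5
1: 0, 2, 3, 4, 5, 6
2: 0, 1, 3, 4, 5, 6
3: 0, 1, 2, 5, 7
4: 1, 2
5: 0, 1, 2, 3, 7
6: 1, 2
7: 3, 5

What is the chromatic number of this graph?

0, 1, 2, 3, 5 form a clique, so at least 5 colors are needed.
A valid assignment using 5 colors: 0=purple, 1=blue, 2=red, 3=yellow, 4=green, 5=green, 6=green, 7=red. No two adjacent vertices share a color.

5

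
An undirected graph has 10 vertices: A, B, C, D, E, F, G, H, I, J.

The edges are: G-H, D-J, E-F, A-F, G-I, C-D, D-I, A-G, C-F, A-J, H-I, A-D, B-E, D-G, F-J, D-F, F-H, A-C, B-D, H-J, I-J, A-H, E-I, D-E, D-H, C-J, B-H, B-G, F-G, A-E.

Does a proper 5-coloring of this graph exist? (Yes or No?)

Yes

The chromatic number is 5. A, C, D, F, J are mutually adjacent (a clique of size 5), so at least 5 colors are needed.
A valid assignment using 5 colors: A=4, B=2, C=3, D=1, E=3, F=2, G=5, H=3, I=2, J=5.
That is already a proper 5-coloring.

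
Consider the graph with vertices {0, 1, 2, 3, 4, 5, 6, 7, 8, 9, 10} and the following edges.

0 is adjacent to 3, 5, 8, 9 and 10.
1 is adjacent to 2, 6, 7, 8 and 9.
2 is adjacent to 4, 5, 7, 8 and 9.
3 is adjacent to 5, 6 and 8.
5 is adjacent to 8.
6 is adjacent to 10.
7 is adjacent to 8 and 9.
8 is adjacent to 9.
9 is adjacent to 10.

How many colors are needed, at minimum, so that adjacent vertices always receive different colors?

5

1, 2, 7, 8, 9 are pairwise adjacent (a clique of size 5), so at least 5 colors are needed.
5 colors suffice: color a → {4, 8, 10}; color b → {0, 2, 6}; color c → {3, 9}; color d → {1, 5}; color e → {7}. Each edge has distinct colors on its endpoints.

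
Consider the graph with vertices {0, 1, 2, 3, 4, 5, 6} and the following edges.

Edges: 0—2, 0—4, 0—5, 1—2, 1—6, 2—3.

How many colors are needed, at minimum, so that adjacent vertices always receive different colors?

0 and 2 are adjacent, so at least 2 colors are needed.
2 colors suffice: color red → {2, 4, 5, 6}; color blue → {0, 1, 3}. Every edge joins two different colors.

2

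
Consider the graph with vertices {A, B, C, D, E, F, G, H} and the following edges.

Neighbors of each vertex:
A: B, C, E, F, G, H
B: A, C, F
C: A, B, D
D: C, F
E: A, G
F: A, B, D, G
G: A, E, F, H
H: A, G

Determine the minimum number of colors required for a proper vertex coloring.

3

A, G, H are pairwise adjacent, so at least 3 colors are needed.
3 colors suffice: color red → {A, D}; color blue → {B, G}; color green → {C, E, F, H}. No two adjacent vertices share a color.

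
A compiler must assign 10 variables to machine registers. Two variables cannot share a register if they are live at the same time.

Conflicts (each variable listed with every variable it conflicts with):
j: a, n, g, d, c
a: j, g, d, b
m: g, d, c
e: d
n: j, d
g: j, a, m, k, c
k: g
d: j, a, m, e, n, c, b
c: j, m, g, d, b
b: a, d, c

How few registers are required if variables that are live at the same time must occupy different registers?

3

a, d, b pairwise conflict, so at least 3 registers are needed.
3 registers suffice: register 1 → {g, d}; register 2 → {a, e, n, k, c}; register 3 → {j, m, b}. No two conflicting variables share a register.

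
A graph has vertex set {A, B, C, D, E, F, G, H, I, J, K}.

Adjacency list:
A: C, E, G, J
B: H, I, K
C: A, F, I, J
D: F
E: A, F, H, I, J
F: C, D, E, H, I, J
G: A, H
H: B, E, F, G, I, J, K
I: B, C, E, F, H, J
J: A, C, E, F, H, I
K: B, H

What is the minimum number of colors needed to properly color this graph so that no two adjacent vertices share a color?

E, F, H, I, J form a clique, so at least 5 colors are needed.
One proper 5-coloring: A=red, B=green, C=purple, D=red, E=purple, F=green, G=blue, H=red, I=blue, J=yellow, K=blue. No two adjacent vertices share a color.

5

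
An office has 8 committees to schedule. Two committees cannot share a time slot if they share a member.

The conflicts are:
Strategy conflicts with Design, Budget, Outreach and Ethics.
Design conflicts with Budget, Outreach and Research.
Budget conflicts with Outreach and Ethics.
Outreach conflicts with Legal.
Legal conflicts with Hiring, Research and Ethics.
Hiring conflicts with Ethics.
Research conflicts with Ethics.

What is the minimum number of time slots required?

4

Strategy, Design, Budget, Outreach all conflict with each other, so at least 4 time slots are needed.
4 time slots suffice: time slot 1 → {Design, Ethics}; time slot 2 → {Budget, Legal}; time slot 3 → {Strategy, Hiring, Research}; time slot 4 → {Outreach}. Every pair that conflicts lands in different time slots.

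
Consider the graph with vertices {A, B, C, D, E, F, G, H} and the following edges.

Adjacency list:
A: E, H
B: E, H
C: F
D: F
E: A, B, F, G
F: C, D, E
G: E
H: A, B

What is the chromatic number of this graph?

2

E and F are adjacent, so at least 2 colors are needed.
2 colors suffice: color 1 → {C, D, E, H}; color 2 → {A, B, F, G}. Every edge joins two different colors.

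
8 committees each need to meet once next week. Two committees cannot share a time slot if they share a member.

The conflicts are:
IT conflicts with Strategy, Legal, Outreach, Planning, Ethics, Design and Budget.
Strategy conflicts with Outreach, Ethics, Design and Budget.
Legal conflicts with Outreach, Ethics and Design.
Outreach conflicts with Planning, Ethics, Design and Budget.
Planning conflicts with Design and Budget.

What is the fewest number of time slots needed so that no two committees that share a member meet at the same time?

IT, Outreach, Planning, Design are mutually in conflict, so at least 4 time slots are needed.
4 time slots suffice: time slot 1 → {Outreach}; time slot 2 → {IT}; time slot 3 → {Ethics, Design, Budget}; time slot 4 → {Strategy, Legal, Planning}. Every pair that conflicts lands in different time slots.

4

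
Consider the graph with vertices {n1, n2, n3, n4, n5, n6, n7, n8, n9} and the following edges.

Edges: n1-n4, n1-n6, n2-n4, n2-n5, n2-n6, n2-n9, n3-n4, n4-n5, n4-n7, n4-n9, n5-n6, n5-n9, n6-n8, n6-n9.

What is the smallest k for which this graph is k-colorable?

4

n2, n4, n5, n9 are mutually adjacent (a clique of size 4), so at least 4 colors are needed.
4 colors suffice: color 1 → {n4, n6}; color 2 → {n1, n3, n7, n8, n9}; color 3 → {n5}; color 4 → {n2}. Every edge joins two different colors.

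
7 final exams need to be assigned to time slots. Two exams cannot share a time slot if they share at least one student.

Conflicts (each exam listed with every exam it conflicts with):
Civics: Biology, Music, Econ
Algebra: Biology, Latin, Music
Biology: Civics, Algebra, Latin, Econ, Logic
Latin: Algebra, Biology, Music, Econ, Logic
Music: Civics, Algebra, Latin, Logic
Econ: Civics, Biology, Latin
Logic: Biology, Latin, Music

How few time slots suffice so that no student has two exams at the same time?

Civics, Biology, Econ are mutually in conflict, so at least 3 time slots are needed.
3 time slots suffice: time slot 1 → {Biology, Music}; time slot 2 → {Civics, Latin}; time slot 3 → {Algebra, Econ, Logic}. Each listed conflict is separated.

3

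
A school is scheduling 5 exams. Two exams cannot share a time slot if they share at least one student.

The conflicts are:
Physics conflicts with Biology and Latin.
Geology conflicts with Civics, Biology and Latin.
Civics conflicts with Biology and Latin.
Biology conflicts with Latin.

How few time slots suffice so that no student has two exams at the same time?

4

Geology, Civics, Biology, Latin all conflict with each other, so at least 4 time slots are needed.
4 time slots suffice: time slot 1 → {Latin}; time slot 2 → {Biology}; time slot 3 → {Physics, Geology}; time slot 4 → {Civics}. No two conflicting exams share a time slot.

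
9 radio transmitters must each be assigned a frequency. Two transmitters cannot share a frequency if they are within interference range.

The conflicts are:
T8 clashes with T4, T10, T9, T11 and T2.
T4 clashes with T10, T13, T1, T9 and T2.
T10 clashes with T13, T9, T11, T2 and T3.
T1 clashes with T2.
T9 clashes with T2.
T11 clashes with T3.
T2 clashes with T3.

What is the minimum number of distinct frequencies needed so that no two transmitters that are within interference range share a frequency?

5

T8, T4, T10, T9, T2 all conflict with each other, so at least 5 frequencies are needed.
A valid assignment using 5 frequencies: T8=4, T4=3, T10=1, T13=2, T1=1, T9=5, T11=2, T2=2, T3=3. No two conflicting transmitters share a frequency.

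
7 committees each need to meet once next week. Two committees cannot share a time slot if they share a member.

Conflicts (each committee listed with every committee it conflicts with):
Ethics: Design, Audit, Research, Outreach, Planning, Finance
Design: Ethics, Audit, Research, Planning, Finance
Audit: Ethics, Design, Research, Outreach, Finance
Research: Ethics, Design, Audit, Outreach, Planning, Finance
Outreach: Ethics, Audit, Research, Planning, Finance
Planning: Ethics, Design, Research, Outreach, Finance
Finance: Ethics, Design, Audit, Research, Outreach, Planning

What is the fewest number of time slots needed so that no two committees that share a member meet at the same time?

5

Ethics, Research, Outreach, Planning, Finance all conflict with each other, so at least 5 time slots are needed.
5 time slots suffice: time slot 1 → {Ethics}; time slot 2 → {Research}; time slot 3 → {Finance}; time slot 4 → {Design, Outreach}; time slot 5 → {Audit, Planning}. Every pair that conflicts lands in different time slots.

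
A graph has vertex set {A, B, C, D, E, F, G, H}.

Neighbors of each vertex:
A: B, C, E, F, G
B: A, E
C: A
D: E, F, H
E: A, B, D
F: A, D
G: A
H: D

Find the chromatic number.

A, B, E are mutually adjacent, so at least 3 colors are needed.
One proper 3-coloring: A=red, B=green, C=blue, D=red, E=blue, F=blue, G=blue, H=blue. No two adjacent vertices share a color.

3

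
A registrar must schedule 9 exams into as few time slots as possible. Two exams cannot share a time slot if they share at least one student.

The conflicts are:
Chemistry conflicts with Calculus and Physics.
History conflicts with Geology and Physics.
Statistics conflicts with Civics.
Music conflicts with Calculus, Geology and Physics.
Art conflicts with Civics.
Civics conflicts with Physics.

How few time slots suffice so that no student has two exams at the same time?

Chemistry and Calculus conflict, so at least 2 time slots are needed.
2 time slots suffice: time slot 1 → {Statistics, Art, Calculus, Geology, Physics}; time slot 2 → {Chemistry, History, Music, Civics}. Each listed conflict is separated.

2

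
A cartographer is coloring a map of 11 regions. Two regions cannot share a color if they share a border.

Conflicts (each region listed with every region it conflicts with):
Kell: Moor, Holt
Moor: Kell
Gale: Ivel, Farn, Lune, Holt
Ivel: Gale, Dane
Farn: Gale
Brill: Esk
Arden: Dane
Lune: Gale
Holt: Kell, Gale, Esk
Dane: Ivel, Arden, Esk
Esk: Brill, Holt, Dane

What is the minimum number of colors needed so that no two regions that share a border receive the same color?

3

The cycle Ivel-Dane-Esk-Holt-Gale-Ivel has odd length 5, so it cannot be 2-colored; at least 3 colors are needed.
3 colors suffice: color 1 → {Kell, Gale, Arden, Esk}; color 2 → {Moor, Farn, Brill, Lune, Holt, Dane}; color 3 → {Ivel}. Every pair that conflicts lands in different colors.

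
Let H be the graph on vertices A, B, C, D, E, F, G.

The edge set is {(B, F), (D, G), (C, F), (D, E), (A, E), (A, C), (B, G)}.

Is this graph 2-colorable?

No

The cycle G-B-F-C-A-E-D-G has odd length 7, so it cannot be 2-colored; at least 3 colors are needed.
So 2 colors are not enough.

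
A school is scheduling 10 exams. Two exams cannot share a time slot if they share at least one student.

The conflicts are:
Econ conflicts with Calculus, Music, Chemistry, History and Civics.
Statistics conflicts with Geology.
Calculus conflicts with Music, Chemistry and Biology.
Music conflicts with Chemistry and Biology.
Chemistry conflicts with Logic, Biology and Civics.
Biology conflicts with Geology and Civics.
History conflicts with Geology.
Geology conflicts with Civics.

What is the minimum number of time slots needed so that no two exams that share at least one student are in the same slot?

Calculus, Music, Chemistry, Biology pairwise conflict, so at least 4 time slots are needed.
Using 4 time slots: Econ=2, Statistics=2, Calculus=3, Music=4, Chemistry=1, Logic=2, Biology=2, History=3, Geology=1, Civics=3. Every pair that conflicts lands in different time slots.

4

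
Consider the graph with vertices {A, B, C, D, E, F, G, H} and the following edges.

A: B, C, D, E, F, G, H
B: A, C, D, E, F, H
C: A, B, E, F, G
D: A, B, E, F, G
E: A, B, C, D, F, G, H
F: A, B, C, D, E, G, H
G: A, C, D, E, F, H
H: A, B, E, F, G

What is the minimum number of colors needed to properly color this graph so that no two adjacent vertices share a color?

A, B, C, E, F are mutually adjacent (a clique of size 5), so at least 5 colors are needed.
5 colors suffice: color red → {F}; color blue → {A}; color green → {E}; color yellow → {B, G}; color purple → {C, D, H}. No two adjacent vertices share a color.

5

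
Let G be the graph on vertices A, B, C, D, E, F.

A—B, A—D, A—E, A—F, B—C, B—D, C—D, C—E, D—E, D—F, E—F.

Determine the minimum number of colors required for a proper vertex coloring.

A, D, E, F form a clique, so at least 4 colors are needed.
4 colors suffice: color 1 → {D}; color 2 → {B, E}; color 3 → {A, C}; color 4 → {F}. Every edge joins two different colors.

4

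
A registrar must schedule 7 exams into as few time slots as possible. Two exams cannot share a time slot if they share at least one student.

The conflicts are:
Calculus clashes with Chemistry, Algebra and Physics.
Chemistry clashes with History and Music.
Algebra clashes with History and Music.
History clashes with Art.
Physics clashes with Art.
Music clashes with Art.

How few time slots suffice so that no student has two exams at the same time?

The cycle Calculus-Algebra-History-Art-Physics-Calculus has odd length 5, so it cannot be 2-colored; at least 3 time slots are needed.
A valid assignment using 3 time slots: Calculus=1, Chemistry=2, Algebra=2, History=1, Physics=3, Music=1, Art=2. Each listed conflict is separated.

3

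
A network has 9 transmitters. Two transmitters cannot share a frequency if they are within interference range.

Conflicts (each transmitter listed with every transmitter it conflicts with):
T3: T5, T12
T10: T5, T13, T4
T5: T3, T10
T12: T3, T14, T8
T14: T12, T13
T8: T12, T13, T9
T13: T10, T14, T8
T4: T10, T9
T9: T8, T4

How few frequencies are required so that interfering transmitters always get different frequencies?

The cycle T9-T4-T10-T13-T8-T9 has odd length 5, so it cannot be 2-colored; at least 3 frequencies are needed.
3 frequencies suffice: T3=2, T10=1, T5=3, T12=1, T14=3, T8=3, T13=2, T4=2, T9=1. Every pair that conflicts lands in different frequencies.

3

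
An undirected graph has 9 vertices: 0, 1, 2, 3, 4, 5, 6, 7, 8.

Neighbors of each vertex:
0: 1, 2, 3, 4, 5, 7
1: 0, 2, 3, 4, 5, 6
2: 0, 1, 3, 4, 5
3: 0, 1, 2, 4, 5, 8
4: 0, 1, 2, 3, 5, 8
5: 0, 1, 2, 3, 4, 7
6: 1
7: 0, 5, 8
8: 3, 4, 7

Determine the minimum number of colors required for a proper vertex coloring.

6

0, 1, 2, 3, 4, 5 form a clique, so at least 6 colors are needed.
6 colors suffice: color red → {1, 7}; color blue → {4, 6}; color green → {0, 8}; color yellow → {3}; color purple → {5}; color orange → {2}. Every edge joins two different colors.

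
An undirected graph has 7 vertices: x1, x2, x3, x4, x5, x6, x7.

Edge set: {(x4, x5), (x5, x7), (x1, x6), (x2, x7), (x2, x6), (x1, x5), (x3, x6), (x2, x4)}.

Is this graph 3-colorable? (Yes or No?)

The chromatic number is 3. The cycle x2-x7-x5-x1-x6-x2 has odd length 5, so it cannot be 2-colored; at least 3 colors are needed.
3 colors suffice: color 1 → {x5, x6}; color 2 → {x1, x2, x3}; color 3 → {x4, x7}.
That is already a proper 3-coloring.

Yes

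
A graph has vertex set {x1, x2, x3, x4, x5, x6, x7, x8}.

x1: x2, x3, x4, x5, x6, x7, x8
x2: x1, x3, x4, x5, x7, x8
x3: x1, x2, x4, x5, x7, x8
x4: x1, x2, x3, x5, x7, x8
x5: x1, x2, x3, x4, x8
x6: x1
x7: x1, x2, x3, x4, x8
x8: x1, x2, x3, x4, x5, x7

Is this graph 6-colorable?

The chromatic number is 6. x1, x2, x3, x4, x5, x8 are pairwise adjacent (a clique of size 6), so at least 6 colors are needed.
6 colors suffice: color 1 → {x1}; color 2 → {x3, x6}; color 3 → {x4}; color 4 → {x2}; color 5 → {x8}; color 6 → {x5, x7}.
That is already a proper 6-coloring.

Yes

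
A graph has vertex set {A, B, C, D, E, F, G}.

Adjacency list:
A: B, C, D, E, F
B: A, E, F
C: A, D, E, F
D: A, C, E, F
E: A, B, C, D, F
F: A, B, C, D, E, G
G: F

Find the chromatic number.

A, C, D, E, F are pairwise adjacent (a clique of size 5), so at least 5 colors are needed.
5 colors suffice: color 1 → {F}; color 2 → {E, G}; color 3 → {A}; color 4 → {B, C}; color 5 → {D}. Every edge joins two different colors.

5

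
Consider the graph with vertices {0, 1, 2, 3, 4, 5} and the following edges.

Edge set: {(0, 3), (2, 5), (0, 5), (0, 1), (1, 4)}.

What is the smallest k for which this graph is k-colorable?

1 and 4 are adjacent, so at least 2 colors are needed.
2 colors suffice: color a → {0, 2, 4}; color b → {1, 3, 5}. Each edge has distinct colors on its endpoints.

2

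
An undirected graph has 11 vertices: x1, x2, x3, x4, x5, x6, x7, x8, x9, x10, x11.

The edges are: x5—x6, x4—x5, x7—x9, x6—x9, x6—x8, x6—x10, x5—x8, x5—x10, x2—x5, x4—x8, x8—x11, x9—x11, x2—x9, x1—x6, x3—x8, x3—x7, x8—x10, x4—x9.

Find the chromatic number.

4

x5, x6, x8, x10 are pairwise adjacent (a clique of size 4), so at least 4 colors are needed.
4 colors suffice: color 1 → {x1, x8, x9}; color 2 → {x2, x3, x4, x6, x11}; color 3 → {x5, x7}; color 4 → {x10}. Every edge joins two different colors.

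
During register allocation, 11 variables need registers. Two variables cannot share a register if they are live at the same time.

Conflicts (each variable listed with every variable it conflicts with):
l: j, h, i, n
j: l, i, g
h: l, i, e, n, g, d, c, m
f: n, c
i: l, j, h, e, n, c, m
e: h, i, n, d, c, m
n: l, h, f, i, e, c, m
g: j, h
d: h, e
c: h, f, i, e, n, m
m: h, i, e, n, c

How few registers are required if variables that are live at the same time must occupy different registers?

h, i, e, n, c, m are mutually in conflict, so at least 6 registers are needed.
6 registers suffice: register 1 → {j, h, f}; register 2 → {i, g, d}; register 3 → {n}; register 4 → {l, e}; register 5 → {c}; register 6 → {m}. Every pair that conflicts lands in different registers.

6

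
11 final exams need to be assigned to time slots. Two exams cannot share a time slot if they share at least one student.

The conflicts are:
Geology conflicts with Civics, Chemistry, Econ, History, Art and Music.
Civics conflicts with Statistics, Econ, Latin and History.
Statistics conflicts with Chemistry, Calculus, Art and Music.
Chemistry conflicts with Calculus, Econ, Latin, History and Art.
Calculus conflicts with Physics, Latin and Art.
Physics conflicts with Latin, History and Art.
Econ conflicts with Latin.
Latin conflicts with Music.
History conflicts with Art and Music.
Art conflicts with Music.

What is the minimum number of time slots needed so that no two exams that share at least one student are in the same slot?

Geology, History, Art, Music pairwise conflict, so at least 4 time slots are needed.
A valid assignment using 4 time slots: Geology=4, Civics=1, Statistics=4, Chemistry=1, Calculus=3, Physics=1, Econ=3, Latin=2, History=3, Art=2, Music=1. No two conflicting exams share a time slot.

4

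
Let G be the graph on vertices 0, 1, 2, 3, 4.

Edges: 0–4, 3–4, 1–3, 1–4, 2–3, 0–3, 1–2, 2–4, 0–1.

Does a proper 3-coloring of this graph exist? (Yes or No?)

0, 1, 3, 4 are pairwise adjacent (a clique of size 4), so at least 4 colors are needed.
So 3 colors are not enough.

No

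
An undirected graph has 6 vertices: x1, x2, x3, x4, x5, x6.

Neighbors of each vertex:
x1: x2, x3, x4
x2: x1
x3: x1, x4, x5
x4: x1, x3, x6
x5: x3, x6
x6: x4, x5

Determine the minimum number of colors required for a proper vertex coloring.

3

x1, x3, x4 are pairwise adjacent, so at least 3 colors are needed.
3 colors suffice: x1=1, x2=2, x3=2, x4=3, x5=1, x6=2. Each edge has distinct colors on its endpoints.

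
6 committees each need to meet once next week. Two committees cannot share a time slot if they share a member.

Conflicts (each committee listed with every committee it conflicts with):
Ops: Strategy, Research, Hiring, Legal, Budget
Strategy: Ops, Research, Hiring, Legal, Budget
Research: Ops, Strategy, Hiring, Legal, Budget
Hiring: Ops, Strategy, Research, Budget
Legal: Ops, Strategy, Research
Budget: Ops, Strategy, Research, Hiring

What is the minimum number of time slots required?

Ops, Strategy, Research, Hiring, Budget are mutually in conflict, so at least 5 time slots are needed.
Using 5 time slots: Ops=2, Strategy=3, Research=1, Hiring=4, Legal=4, Budget=5. Each listed conflict is separated.

5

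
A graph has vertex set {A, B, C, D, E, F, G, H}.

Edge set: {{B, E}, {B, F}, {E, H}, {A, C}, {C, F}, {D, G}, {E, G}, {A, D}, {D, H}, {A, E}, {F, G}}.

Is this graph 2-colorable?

The cycle C-A-E-G-F-C has odd length 5, so it cannot be 2-colored; at least 3 colors are needed.
So 2 colors are not enough.

No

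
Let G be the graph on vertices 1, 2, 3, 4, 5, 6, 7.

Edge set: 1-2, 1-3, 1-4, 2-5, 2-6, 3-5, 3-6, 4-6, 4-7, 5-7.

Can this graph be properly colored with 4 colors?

The chromatic number is 3. The cycle 1-4-7-5-3-1 has odd length 5, so it cannot be 2-colored; at least 3 colors are needed.
3 colors suffice: 1=b, 2=c, 3=c, 4=a, 5=a, 6=b, 7=b.
Since 4 ≥ 3, a proper 4-coloring certainly exists.

Yes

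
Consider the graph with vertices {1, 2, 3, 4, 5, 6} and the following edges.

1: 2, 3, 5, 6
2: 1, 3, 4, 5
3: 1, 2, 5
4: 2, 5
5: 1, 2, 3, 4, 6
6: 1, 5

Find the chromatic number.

4

1, 2, 3, 5 are pairwise adjacent (a clique of size 4), so at least 4 colors are needed.
4 colors suffice: color a → {5}; color b → {1, 4}; color c → {2, 6}; color d → {3}. Each edge has distinct colors on its endpoints.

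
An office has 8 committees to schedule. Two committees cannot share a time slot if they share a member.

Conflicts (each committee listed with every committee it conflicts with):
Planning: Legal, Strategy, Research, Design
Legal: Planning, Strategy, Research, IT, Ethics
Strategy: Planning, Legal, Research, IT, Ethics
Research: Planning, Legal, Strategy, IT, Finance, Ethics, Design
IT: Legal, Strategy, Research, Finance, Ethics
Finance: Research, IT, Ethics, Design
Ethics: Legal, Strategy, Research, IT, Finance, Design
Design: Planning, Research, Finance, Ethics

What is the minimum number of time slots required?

Legal, Strategy, Research, IT, Ethics pairwise conflict, so at least 5 time slots are needed.
Using 5 time slots: Planning=2, Legal=5, Strategy=4, Research=1, IT=3, Finance=4, Ethics=2, Design=3. No two conflicting committees share a time slot.

5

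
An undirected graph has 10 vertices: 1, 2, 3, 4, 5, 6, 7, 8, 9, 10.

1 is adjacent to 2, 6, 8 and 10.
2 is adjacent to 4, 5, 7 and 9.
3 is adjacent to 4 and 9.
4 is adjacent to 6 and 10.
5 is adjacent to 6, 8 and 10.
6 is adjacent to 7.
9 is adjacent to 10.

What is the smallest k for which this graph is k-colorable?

3 and 4 are adjacent, so at least 2 colors are needed.
2 colors suffice: color red → {2, 3, 6, 8, 10}; color blue → {1, 4, 5, 7, 9}. Every edge joins two different colors.

2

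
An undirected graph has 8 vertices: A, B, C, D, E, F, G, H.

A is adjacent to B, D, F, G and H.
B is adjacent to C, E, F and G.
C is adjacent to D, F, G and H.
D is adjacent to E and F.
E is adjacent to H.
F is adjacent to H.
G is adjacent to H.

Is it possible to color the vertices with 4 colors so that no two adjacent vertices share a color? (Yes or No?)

The chromatic number is 3. A, G, H are pairwise adjacent, so at least 3 colors are needed.
3 colors suffice: color 1 → {A, C, E}; color 2 → {F, G}; color 3 → {B, D, H}.
Since 4 ≥ 3, a proper 4-coloring certainly exists.

Yes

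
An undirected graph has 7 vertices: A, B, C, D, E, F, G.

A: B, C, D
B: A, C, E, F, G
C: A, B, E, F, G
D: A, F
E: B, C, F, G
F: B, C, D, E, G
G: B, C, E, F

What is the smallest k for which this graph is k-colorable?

B, C, E, F, G are mutually adjacent (a clique of size 5), so at least 5 colors are needed.
5 colors suffice: color red → {A, F}; color blue → {B, D}; color green → {C}; color yellow → {E}; color purple → {G}. Every edge joins two different colors.

5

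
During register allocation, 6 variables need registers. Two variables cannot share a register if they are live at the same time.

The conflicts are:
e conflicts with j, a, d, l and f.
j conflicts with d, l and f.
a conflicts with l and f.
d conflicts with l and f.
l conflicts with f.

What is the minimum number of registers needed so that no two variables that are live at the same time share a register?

e, j, d, l, f all conflict with each other, so at least 5 registers are needed.
A valid assignment using 5 registers: e=1, j=5, a=4, d=4, l=3, f=2. Every pair that conflicts lands in different registers.

5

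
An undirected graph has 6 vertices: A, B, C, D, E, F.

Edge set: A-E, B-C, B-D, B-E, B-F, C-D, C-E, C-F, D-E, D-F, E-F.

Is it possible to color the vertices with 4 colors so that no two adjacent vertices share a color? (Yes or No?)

No

B, C, D, E, F are mutually adjacent (a clique of size 5), so at least 5 colors are needed.
So 4 colors are not enough.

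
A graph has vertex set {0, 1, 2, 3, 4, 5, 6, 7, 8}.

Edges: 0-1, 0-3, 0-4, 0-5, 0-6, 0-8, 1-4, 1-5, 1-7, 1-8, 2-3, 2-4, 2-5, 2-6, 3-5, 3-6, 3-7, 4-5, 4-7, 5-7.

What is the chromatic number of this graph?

4

1, 4, 5, 7 are mutually adjacent (a clique of size 4), so at least 4 colors are needed.
4 colors suffice: color red → {5, 6, 8}; color blue → {0, 2, 7}; color green → {3, 4}; color yellow → {1}. Each edge has distinct colors on its endpoints.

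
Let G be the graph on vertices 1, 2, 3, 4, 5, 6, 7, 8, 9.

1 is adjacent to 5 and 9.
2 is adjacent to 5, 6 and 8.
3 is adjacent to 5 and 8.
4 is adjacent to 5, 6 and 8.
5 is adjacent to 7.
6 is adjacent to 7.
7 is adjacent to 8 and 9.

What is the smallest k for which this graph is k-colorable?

2 and 8 are adjacent, so at least 2 colors are needed.
One proper 2-coloring: 1=blue, 2=blue, 3=blue, 4=blue, 5=red, 6=red, 7=blue, 8=red, 9=red. Every edge joins two different colors.

2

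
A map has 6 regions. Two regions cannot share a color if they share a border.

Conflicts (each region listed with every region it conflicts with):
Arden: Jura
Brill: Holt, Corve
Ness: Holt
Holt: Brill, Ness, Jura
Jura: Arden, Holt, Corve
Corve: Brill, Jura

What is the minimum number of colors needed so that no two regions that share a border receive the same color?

Holt and Jura conflict, so at least 2 colors are needed.
2 colors suffice: color 1 → {Brill, Ness, Jura}; color 2 → {Arden, Holt, Corve}. No two conflicting regions share a color.

2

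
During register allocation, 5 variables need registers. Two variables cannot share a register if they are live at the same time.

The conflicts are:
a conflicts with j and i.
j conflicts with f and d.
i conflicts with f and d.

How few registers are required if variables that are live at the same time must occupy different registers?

j and f conflict, so at least 2 registers are needed.
2 registers suffice: a=2, j=1, i=1, f=2, d=2. Each listed conflict is separated.

2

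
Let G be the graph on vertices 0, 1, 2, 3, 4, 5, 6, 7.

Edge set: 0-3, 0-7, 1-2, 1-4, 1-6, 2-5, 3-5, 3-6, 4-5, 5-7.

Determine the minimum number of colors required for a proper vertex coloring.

3

The cycle 5-3-6-1-4-5 has odd length 5, so it cannot be 2-colored; at least 3 colors are needed.
3 colors suffice: color a → {0, 1, 5}; color b → {2, 3, 4, 7}; color c → {6}. No two adjacent vertices share a color.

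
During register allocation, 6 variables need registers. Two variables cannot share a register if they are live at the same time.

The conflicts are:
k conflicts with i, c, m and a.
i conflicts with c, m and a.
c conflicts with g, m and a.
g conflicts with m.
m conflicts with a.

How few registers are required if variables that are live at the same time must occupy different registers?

5

k, i, c, m, a pairwise conflict, so at least 5 registers are needed.
5 registers suffice: register 1 → {c}; register 2 → {m}; register 3 → {k, g}; register 4 → {i}; register 5 → {a}. No two conflicting variables share a register.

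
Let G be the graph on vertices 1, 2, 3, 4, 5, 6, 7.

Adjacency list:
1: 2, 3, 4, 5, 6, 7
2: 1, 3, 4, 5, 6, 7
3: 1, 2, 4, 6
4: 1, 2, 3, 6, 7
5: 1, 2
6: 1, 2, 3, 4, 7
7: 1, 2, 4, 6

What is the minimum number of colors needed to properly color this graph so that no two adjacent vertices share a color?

1, 2, 3, 4, 6 are mutually adjacent (a clique of size 5), so at least 5 colors are needed.
5 colors suffice: color red → {2}; color blue → {1}; color green → {4, 5}; color yellow → {6}; color purple → {3, 7}. Every edge joins two different colors.

5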